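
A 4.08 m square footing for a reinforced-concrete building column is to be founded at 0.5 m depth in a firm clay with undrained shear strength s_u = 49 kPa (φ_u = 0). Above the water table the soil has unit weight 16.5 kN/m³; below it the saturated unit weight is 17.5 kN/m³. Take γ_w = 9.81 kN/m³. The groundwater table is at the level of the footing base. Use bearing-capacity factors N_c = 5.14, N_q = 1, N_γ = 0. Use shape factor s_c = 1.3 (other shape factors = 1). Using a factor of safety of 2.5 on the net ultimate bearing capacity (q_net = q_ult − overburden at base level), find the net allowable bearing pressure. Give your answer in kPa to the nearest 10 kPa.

Overburden at base level: q = 16.5 × 0.5 = 8.25 kPa.
Cohesion term c·N_c·s_c = 49 × 5.14 × 1.3 = 327.42 kPa; surcharge term q·N_q = 8.25 × 1 = 8.25 kPa.
q_ult = 327.42 + 8.25 = 335.67 kPa.
q_net = 335.67 − 8.25 = 327.42 kPa.
q_all(net) = 327.42 / 2.5 = 130.97 kPa.

q_all(net) ≈ 130 kPa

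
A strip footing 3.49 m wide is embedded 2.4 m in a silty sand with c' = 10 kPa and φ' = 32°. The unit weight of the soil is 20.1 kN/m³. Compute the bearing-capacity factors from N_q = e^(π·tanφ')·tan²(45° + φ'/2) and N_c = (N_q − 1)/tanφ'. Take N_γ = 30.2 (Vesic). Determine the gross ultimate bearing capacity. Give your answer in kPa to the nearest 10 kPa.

tan32° = 0.6249, so N_q = e^(π×0.6249)·tan²(61°) = 7.121 × 3.255 = 23.18.
N_c = (23.18 − 1)/tan32° = 35.49.
Effective surcharge at the founding depth q = γ·D_f = 20.1 × 2.4 = 48.24 kPa.
q_ult = c·N_c + q·N_q + 0.5·γ·B·N_γ
     = 10 × 35.49 + 48.24 × 23.177 + 0.5 × 20.1 × 3.49 × 30.2
     = 354.9 + 1118 + 1059.2 = 2532.2 kPa.

q_ult ≈ 2530 kPa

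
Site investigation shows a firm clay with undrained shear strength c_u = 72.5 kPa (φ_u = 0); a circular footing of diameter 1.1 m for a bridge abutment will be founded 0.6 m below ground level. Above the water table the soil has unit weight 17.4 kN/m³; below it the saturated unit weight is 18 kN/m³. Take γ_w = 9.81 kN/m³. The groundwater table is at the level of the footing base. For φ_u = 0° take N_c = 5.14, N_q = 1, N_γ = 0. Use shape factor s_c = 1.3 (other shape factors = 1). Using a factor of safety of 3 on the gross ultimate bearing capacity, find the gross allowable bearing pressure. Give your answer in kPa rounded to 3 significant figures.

q = γ·D_f = 17.4 × 0.6 = 10.44 kPa.
c·N_c·s_c = 72.5 × 5.14 × 1.3 = 484.44 kPa
q·N_q = 10.44 × 1 = 10.44 kPa
q_ult = 484.44 + 10.44 = 494.88 kPa.
q_all = 494.88 / 3 = 164.96 kPa.

q_all ≈ 165 kPa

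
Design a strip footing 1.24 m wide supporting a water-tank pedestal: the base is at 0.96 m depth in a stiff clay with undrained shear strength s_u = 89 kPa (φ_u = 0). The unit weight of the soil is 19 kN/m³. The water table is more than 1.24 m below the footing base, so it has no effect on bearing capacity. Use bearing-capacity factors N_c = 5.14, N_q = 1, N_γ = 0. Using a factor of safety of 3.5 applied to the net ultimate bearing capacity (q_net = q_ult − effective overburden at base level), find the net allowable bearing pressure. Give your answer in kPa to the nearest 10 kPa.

Effective surcharge at the founding depth q = γ·D_f = 19 × 0.96 = 18.24 kPa.
q_ult = c·N_c + q·N_q
     = 89 × 5.14 + 18.24 × 1
     = 457.46 + 18.24 = 475.7 kPa.
Net ultimate: q_net = 475.7 − 18.24 = 457.46 kPa.
q_all(net) = 457.46 / 3.5 = 130.7 kPa.

q_all(net) ≈ 130 kPa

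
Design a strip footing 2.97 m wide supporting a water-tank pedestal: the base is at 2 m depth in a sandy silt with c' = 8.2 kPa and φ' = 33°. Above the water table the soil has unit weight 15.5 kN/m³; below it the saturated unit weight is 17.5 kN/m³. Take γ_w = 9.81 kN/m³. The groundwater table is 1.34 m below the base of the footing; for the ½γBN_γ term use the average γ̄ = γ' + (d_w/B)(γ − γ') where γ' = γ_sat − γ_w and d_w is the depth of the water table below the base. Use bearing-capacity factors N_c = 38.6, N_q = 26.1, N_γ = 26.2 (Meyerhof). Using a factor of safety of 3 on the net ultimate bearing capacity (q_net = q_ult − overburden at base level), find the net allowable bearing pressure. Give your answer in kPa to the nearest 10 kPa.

Overburden at base level: q = 15.5 × 2 = 31 kPa.
The water table is 1.34 m below the base (< B = 2.97 m), so the ½γBN_γ term uses γ̄ = γ' + (d_w/B)(γ − γ') = 7.69 + (1.34/2.97)(15.5 − 7.69) = 11.214 kN/m³.
Cohesion term c·N_c = 8.2 × 38.6 = 316.52 kPa; surcharge term q·N_q = 31 × 26.1 = 809.1 kPa; self-weight term 0.5·γ·B·N_γ = 0.5 × 11.214 × 2.97 × 26.2 = 436.29 kPa.
q_ult = 316.52 + 809.1 + 436.29 = 1561.9 kPa.
q_net = 1561.9 − 31 = 1530.9 kPa.
q_all(net) = 1530.9 / 3 = 510.3 kPa.

q_all(net) ≈ 510 kPa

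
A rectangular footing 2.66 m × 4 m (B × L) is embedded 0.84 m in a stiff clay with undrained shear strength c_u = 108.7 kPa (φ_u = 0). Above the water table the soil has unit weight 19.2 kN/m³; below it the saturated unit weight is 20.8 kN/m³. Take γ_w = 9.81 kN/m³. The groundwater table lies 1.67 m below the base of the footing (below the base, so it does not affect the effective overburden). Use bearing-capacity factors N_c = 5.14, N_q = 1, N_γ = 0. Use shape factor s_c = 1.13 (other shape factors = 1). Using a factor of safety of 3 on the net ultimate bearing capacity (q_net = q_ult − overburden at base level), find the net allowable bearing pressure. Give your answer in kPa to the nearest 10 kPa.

q_all(net) ≈ 210 kPa

Effective surcharge at the founding depth q = γ·D_f = 19.2 × 0.84 = 16.128 kPa.
q_ult = c·N_c·s_c + q·N_q
     = 108.7 × 5.14 × 1.13 + 16.128 × 1
     = 631.35 + 16.128 = 647.48 kPa.
q_net = 647.48 − 16.128 = 631.35 kPa.
q_all(net) = 631.35 / 3 = 210.45 kPa.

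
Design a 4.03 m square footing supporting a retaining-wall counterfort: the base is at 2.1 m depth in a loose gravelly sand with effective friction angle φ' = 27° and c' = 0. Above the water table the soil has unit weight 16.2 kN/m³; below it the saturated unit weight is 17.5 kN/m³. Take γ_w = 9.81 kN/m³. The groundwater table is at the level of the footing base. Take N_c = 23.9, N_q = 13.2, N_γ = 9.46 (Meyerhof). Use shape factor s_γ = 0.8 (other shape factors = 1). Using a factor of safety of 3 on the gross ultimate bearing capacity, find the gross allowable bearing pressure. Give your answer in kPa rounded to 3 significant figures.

q_all ≈ 189 kPa

q = γ·D_f = 16.2 × 2.1 = 34.02 kPa.
For the ½γBN_γ term take γ' = 17.5 − 9.81 = 7.69 kN/m³ (soil below base is submerged).
q·N_q = 34.02 × 13.2 = 449.06 kPa
0.5·γ·B·N_γ·s_γ = 0.5 × 7.69 × 4.03 × 9.46 × 0.8 = 117.27 kPa
q_ult = 449.06 + 117.27 = 566.33 kPa.
q_all = 566.33 / 3 = 188.78 kPa.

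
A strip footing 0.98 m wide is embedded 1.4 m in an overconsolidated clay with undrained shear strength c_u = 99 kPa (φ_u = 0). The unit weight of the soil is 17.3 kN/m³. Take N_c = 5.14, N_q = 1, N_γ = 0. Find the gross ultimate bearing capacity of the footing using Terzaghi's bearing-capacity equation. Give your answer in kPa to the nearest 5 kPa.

q_ult ≈ 535 kPa

Effective surcharge at the founding depth q = γ·D_f = 17.3 × 1.4 = 24.22 kPa.
q_ult = c·N_c + q·N_q
     = 99 × 5.14 + 24.22 × 1
     = 508.86 + 24.22 = 533.08 kPa.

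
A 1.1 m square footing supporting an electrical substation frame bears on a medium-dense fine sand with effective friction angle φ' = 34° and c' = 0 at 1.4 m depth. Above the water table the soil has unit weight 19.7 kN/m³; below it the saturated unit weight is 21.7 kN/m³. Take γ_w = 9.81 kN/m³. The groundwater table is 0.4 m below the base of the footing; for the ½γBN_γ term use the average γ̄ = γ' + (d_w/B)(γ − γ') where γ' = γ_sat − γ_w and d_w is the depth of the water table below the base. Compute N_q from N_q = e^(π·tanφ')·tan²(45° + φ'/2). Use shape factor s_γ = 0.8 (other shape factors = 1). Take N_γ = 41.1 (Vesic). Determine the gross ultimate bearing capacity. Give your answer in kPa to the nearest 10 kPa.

tan34° = 0.6745, so N_q = e^(π×0.6745)·tan²(62°) = 8.323 × 3.537 = 29.44.
Overburden at base level: q = 19.7 × 1.4 = 27.58 kPa.
The water table is 0.4 m below the base (< B = 1.1 m), so the ½γBN_γ term uses γ̄ = γ' + (d_w/B)(γ − γ') = 11.89 + (0.4/1.1)(19.7 − 11.89) = 14.73 kN/m³.
Surcharge term q·N_q = 27.58 × 29.44 = 811.95 kPa; self-weight term 0.5·γ·B·N_γ·s_γ = 0.5 × 14.73 × 1.1 × 41.1 × 0.8 = 266.38 kPa.
q_ult = 811.95 + 266.38 = 1078.3 kPa.

q_ult ≈ 1080 kPa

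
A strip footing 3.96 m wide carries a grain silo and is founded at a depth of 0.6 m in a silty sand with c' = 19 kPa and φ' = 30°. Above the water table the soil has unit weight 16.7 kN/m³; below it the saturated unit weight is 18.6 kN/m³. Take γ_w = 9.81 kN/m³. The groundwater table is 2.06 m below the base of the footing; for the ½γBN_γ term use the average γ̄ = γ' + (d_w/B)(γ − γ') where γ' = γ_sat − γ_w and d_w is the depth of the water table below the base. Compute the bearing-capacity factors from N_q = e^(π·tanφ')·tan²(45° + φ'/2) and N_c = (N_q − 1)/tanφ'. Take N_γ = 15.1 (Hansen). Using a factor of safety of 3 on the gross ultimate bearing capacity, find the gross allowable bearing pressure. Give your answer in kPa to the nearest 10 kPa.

N_q = e^(π·tan30°)·tan²(60°) = 18.4; N_c = (N_q − 1)/tanφ' = 30.14.
q = γ·D_f = 16.7 × 0.6 = 10.02 kPa.
γ' = 8.79 kN/m³; averaging over the depth B below the base, γ̄ = γ' + (d_w/B)(γ − γ') = 12.905 kN/m³.
c·N_c = 19 × 30.14 = 572.65 kPa
q·N_q = 10.02 × 18.401 = 184.38 kPa
0.5·γ·B·N_γ = 0.5 × 12.905 × 3.96 × 15.1 = 385.83 kPa
q_ult = 572.65 + 184.38 + 385.83 = 1142.9 kPa.
q_all = 1142.9 / 3 = 380.95 kPa.

q_all ≈ 380 kPa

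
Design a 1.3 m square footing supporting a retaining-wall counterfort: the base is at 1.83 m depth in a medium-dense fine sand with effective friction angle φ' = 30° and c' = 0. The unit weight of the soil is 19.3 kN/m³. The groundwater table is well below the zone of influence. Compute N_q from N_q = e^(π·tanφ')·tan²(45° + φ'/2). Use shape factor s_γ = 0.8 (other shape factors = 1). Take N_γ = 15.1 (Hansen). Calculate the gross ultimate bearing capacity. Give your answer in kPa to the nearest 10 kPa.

q_ult ≈ 800 kPa

tan30° = 0.5774, so N_q = e^(π×0.5774)·tan²(60°) = 6.134 × 3.0 = 18.4.
q = γ·D_f = 19.3 × 1.83 = 35.319 kPa.
q·N_q = 35.319 × 18.401 = 649.91 kPa
0.5·γ·B·N_γ·s_γ = 0.5 × 19.3 × 1.3 × 15.1 × 0.8 = 151.54 kPa
q_ult = 649.91 + 151.54 = 801.45 kPa.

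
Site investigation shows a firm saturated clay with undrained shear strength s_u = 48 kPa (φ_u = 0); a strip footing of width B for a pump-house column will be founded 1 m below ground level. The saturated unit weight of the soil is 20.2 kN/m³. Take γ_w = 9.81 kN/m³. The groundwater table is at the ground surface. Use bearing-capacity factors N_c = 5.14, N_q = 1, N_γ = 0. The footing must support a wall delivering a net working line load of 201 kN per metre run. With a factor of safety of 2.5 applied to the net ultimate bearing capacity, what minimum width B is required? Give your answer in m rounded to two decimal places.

B = 2.04 m

Water table at ground surface, so effective unit weight γ' = 20.2 − 9.81 = 10.39 kN/m³ is used throughout; overburden q = 10.39 × 1 = 10.39 kPa.
Cohesion term c·N_c = 48 × 5.14 = 246.72 kPa; surcharge term q·N_q = 10.39 × 1 = 10.39 kPa.
q_ult = 246.72 + 10.39 = 257.11 kPa.
For φ = 0 the ½γBN_γ term vanishes, so q_ult is independent of B. q_net = 257.11 − 10.39 = 246.72 kPa; q_all(net) = 246.72/2.5 = 98.688 kPa.
Required width B = w / q_all(net) = 201 / 98.688 = 2.037 m.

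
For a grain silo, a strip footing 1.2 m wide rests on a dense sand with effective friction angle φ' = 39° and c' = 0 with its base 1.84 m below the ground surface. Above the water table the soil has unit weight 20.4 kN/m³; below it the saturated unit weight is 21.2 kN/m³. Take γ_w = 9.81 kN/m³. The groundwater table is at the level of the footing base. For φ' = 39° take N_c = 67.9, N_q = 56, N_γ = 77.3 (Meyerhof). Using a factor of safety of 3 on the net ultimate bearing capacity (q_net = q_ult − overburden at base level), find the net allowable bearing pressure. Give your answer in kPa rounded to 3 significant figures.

Effective surcharge at the founding depth q = γ·D_f = 20.4 × 1.84 = 37.536 kPa.
The water table coincides with the base, so in the self-weight term γ → γ' = 11.39 kN/m³.
q_ult = q·N_q + 0.5·γ·B·N_γ
     = 37.536 × 56 + 0.5 × 11.39 × 1.2 × 77.3
     = 2102 + 528.27 = 2630.3 kPa.
q_net = 2630.3 − 37.536 = 2592.7 kPa.
q_all(net) = 2592.7 / 3 = 864.25 kPa.

q_all(net) ≈ 864 kPa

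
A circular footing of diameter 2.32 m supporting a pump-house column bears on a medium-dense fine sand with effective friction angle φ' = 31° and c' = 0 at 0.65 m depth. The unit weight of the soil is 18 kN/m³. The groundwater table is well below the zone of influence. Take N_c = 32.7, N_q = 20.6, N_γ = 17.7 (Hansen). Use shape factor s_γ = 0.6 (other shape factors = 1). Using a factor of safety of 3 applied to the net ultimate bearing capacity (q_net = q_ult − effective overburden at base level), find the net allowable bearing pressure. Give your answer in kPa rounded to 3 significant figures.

q_all(net) ≈ 150 kPa

q = γ·D_f = 18 × 0.65 = 11.7 kPa.
q·N_q = 11.7 × 20.6 = 241.02 kPa
0.5·γ·B·N_γ·s_γ = 0.5 × 18 × 2.32 × 17.7 × 0.6 = 221.75 kPa
q_ult = 241.02 + 221.75 = 462.77 kPa.
Net ultimate: q_net = 462.77 − 11.7 = 451.07 kPa.
q_all(net) = 451.07 / 3 = 150.36 kPa.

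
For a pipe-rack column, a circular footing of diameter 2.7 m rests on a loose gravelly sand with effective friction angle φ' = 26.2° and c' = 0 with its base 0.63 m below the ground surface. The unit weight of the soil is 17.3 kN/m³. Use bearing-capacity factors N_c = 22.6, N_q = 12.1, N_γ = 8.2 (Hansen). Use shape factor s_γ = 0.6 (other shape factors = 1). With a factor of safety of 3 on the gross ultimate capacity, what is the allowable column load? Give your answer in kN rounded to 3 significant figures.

Overburden at base level: q = 17.3 × 0.63 = 10.899 kPa.
Surcharge term q·N_q = 10.899 × 12.1 = 131.88 kPa; self-weight term 0.5·γ·B·N_γ·s_γ = 0.5 × 17.3 × 2.7 × 8.2 × 0.6 = 114.91 kPa.
q_ult = 131.88 + 114.91 = 246.78 kPa.
Gross allowable pressure q_all = 246.78 / 3 = 82.262 kPa.
Footing area = 5.7256 m², so allowable column load = 82.262 × 5.7256 = 471 kN.

P_all ≈ 471 kN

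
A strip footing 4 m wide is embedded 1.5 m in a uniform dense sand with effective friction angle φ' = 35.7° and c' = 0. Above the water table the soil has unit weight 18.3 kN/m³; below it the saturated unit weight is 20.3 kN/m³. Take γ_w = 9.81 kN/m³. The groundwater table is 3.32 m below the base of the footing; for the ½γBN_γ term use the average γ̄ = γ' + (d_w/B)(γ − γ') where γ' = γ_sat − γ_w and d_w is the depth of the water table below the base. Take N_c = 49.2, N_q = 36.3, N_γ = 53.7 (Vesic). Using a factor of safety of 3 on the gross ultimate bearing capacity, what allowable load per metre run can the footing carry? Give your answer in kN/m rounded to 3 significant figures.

q = γ·D_f = 18.3 × 1.5 = 27.45 kPa.
γ' = 10.49 kN/m³; averaging over the depth B below the base, γ̄ = γ' + (d_w/B)(γ − γ') = 16.972 kN/m³.
q·N_q = 27.45 × 36.3 = 996.44 kPa
0.5·γ·B·N_γ = 0.5 × 16.972 × 4 × 53.7 = 1822.8 kPa
q_ult = 996.44 + 1822.8 = 2819.3 kPa.
Gross allowable pressure q_all = 2819.3 / 3 = 939.75 kPa.
Allowable wall load = q_all × B = 939.75 × 4 = 3759 kN per metre run.

≈ 3760 kN/m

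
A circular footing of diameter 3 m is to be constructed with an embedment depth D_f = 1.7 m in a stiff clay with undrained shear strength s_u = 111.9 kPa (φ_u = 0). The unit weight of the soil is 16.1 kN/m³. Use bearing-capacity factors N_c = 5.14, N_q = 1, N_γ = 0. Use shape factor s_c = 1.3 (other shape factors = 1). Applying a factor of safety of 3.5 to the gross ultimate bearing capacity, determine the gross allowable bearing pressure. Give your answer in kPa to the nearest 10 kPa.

Effective surcharge at the founding depth q = γ·D_f = 16.1 × 1.7 = 27.37 kPa.
q_ult = c·N_c·s_c + q·N_q
     = 111.9 × 5.14 × 1.3 + 27.37 × 1
     = 747.72 + 27.37 = 775.09 kPa.
q_all = q_ult / FS = 775.09 / 3.5 = 221.45 kPa.

q_all ≈ 220 kPa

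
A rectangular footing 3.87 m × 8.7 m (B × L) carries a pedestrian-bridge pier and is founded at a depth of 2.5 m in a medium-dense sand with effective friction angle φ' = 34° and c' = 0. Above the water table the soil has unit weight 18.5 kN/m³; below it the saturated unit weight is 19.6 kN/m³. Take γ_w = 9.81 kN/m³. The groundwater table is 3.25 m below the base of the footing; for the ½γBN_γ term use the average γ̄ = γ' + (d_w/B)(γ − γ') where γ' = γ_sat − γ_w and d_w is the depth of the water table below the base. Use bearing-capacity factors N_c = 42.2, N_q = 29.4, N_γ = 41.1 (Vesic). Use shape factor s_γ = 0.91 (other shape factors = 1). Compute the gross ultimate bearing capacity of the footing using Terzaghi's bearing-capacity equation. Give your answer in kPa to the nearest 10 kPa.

Effective surcharge at the founding depth q = γ·D_f = 18.5 × 2.5 = 46.25 kPa.
With d_w = 3.25 m < B, γ̄ = 9.79 + (3.25/3.87) × (18.5 − 9.79) = 17.105 kN/m³.
q_ult = q·N_q + 0.5·γ·B·N_γ·s_γ
     = 46.25 × 29.4 + 0.5 × 17.105 × 3.87 × 41.1 × 0.91
     = 1359.8 + 1237.9 = 2597.6 kPa.

q_ult ≈ 2600 kPa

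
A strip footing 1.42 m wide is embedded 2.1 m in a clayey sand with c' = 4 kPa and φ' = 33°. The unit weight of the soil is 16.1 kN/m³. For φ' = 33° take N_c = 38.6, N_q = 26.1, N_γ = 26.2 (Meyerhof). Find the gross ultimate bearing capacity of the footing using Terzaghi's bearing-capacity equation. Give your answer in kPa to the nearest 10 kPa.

q = γ·D_f = 16.1 × 2.1 = 33.81 kPa.
c·N_c = 4 × 38.6 = 154.4 kPa
q·N_q = 33.81 × 26.1 = 882.44 kPa
0.5·γ·B·N_γ = 0.5 × 16.1 × 1.42 × 26.2 = 299.49 kPa
q_ult = 154.4 + 882.44 + 299.49 = 1336.3 kPa.

q_ult ≈ 1340 kPa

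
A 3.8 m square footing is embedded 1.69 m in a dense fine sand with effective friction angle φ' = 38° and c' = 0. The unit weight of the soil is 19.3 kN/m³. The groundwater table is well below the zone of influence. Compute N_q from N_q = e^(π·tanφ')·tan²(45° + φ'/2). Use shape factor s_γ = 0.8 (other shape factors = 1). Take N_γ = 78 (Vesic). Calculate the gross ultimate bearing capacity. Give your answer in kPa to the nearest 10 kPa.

q_ult ≈ 3880 kPa

tan38° = 0.7813, so N_q = e^(π×0.7813)·tan²(64°) = 11.64 × 4.204 = 48.93.
q = γ·D_f = 19.3 × 1.69 = 32.617 kPa.
q·N_q = 32.617 × 48.933 = 1596.1 kPa
0.5·γ·B·N_γ·s_γ = 0.5 × 19.3 × 3.8 × 78 × 0.8 = 2288.2 kPa
q_ult = 1596.1 + 2288.2 = 3884.3 kPa.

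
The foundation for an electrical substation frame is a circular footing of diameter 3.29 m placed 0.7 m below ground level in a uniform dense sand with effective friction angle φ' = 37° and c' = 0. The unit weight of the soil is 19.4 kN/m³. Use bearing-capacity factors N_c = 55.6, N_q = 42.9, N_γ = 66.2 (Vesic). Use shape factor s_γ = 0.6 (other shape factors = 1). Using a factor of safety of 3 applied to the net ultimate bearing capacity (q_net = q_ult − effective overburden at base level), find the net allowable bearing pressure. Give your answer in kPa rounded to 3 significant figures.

q = γ·D_f = 19.4 × 0.7 = 13.58 kPa.
q·N_q = 13.58 × 42.9 = 582.58 kPa
0.5·γ·B·N_γ·s_γ = 0.5 × 19.4 × 3.29 × 66.2 × 0.6 = 1267.6 kPa
q_ult = 582.58 + 1267.6 = 1850.2 kPa.
Net ultimate: q_net = 1850.2 − 13.58 = 1836.6 kPa.
q_all(net) = 1836.6 / 3 = 612.2 kPa.

q_all(net) ≈ 612 kPa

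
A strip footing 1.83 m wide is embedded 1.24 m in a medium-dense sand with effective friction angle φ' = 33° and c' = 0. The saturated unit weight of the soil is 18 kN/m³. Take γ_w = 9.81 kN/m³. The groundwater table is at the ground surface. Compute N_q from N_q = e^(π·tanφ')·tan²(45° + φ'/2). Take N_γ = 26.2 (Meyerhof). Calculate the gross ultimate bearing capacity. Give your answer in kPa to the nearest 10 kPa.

q_ult ≈ 460 kPa

tan33° = 0.6494, so N_q = e^(π×0.6494)·tan²(61.5°) = 7.692 × 3.392 = 26.09.
With the water table at the surface the whole profile is submerged: γ' = 18 − 9.81 = 8.19 kN/m³, so q = γ'·D_f = 10.156 kPa; the same γ' applies in the ½γBN_γ term.
q_ult = q·N_q + 0.5·γ·B·N_γ
     = 10.156 × 26.092 + 0.5 × 8.19 × 1.83 × 26.2
     = 264.98 + 196.34 = 461.32 kPa.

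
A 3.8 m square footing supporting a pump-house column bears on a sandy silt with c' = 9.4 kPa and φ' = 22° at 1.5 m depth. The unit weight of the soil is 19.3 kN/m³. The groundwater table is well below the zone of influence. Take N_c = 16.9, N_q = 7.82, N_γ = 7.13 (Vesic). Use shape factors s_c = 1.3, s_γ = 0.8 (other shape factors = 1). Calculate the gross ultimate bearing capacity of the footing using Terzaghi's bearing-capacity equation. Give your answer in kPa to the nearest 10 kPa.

q_ult ≈ 640 kPa

Effective surcharge at the founding depth q = γ·D_f = 19.3 × 1.5 = 28.95 kPa.
q_ult = c·N_c·s_c + q·N_q + 0.5·γ·B·N_γ·s_γ
     = 9.4 × 16.9 × 1.3 + 28.95 × 7.82 + 0.5 × 19.3 × 3.8 × 7.13 × 0.8
     = 206.52 + 226.39 + 209.17 = 642.07 kPa.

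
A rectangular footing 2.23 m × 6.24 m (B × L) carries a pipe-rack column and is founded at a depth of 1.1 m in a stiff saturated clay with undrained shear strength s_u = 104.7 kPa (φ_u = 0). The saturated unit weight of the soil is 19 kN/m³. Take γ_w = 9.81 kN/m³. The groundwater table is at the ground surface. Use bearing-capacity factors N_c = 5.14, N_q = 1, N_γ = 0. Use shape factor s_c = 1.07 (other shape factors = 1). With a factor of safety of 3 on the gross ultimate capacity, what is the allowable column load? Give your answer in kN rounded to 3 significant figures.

P_all ≈ 2720 kN

γ' = 19 − 9.81 = 9.19 kN/m³ (submerged throughout). q = 9.19 × 1.1 = 10.109 kPa.
c·N_c·s_c = 104.7 × 5.14 × 1.07 = 575.83 kPa
q·N_q = 10.109 × 1 = 10.109 kPa
q_ult = 575.83 + 10.109 = 585.94 kPa.
Gross allowable pressure q_all = 585.94 / 3 = 195.31 kPa.
Footing area = 13.9152 m², so allowable column load = 195.31 × 13.9152 = 2717.8 kN.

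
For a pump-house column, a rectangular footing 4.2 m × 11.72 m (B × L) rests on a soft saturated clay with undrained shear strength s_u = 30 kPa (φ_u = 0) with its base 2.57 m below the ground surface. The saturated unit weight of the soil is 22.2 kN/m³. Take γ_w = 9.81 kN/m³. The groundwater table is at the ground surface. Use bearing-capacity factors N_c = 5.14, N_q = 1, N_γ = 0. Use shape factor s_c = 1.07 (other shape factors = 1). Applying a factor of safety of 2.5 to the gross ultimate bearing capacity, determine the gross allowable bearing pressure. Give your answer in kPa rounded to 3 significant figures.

γ' = 22.2 − 9.81 = 12.39 kN/m³ (submerged throughout). q = 12.39 × 2.57 = 31.842 kPa.
c·N_c·s_c = 30 × 5.14 × 1.07 = 164.99 kPa
q·N_q = 31.842 × 1 = 31.842 kPa
q_ult = 164.99 + 31.842 = 196.84 kPa.
q_all = q_ult / FS = 196.84 / 2.5 = 78.735 kPa.

q_all ≈ 78.7 kPa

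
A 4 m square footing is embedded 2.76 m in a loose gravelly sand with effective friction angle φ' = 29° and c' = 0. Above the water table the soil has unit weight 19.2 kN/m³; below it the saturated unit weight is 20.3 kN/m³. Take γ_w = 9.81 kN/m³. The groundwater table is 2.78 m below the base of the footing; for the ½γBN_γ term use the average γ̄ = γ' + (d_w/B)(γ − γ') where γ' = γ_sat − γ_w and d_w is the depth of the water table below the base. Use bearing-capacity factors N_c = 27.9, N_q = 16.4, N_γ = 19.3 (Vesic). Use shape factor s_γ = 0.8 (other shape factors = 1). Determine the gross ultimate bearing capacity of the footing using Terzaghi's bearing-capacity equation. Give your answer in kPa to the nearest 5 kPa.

q_ult ≈ 1380 kPa

Overburden at base level: q = 19.2 × 2.76 = 52.992 kPa.
The water table is 2.78 m below the base (< B = 4 m), so the ½γBN_γ term uses γ̄ = γ' + (d_w/B)(γ − γ') = 10.49 + (2.78/4)(19.2 − 10.49) = 16.543 kN/m³.
Surcharge term q·N_q = 52.992 × 16.4 = 869.07 kPa; self-weight term 0.5·γ·B·N_γ·s_γ = 0.5 × 16.543 × 4 × 19.3 × 0.8 = 510.86 kPa.
q_ult = 869.07 + 510.86 = 1379.9 kPa.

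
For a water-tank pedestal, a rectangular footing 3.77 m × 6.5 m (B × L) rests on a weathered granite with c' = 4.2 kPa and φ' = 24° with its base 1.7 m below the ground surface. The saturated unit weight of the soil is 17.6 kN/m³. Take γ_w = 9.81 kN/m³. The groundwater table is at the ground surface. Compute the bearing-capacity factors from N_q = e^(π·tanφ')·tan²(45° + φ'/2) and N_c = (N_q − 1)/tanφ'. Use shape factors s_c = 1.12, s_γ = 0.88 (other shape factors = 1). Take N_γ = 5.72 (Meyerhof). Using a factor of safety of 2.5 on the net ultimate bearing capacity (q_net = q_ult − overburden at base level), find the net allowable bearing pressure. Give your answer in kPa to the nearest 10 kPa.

q_all(net) ≈ 110 kPa

N_q = e^(π·tan24°)·tan²(57°) = 9.6; N_c = (N_q − 1)/tanφ' = 19.32.
γ' = 17.6 − 9.81 = 7.79 kN/m³ (submerged throughout). q = 7.79 × 1.7 = 13.243 kPa; the same γ' applies in the ½γBN_γ term.
c·N_c·s_c = 4.2 × 19.324 × 1.12 = 90.898 kPa
q·N_q = 13.243 × 9.6034 = 127.18 kPa
0.5·γ·B·N_γ·s_γ = 0.5 × 7.79 × 3.77 × 5.72 × 0.88 = 73.914 kPa
q_ult = 90.898 + 127.18 + 73.914 = 291.99 kPa.
q_net = 291.99 − 13.243 = 278.75 kPa.
q_all(net) = 278.75 / 2.5 = 111.5 kPa.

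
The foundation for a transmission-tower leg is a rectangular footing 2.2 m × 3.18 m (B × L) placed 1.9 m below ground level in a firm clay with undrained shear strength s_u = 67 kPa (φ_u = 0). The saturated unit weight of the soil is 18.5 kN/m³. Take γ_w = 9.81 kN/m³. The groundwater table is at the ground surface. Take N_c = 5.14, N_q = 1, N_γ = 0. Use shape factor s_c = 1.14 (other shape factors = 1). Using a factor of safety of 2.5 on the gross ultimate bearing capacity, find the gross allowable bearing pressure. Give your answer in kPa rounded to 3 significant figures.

Water table at ground surface, so effective unit weight γ' = 18.5 − 9.81 = 8.69 kN/m³ is used throughout; overburden q = 8.69 × 1.9 = 16.511 kPa.
Cohesion term c·N_c·s_c = 67 × 5.14 × 1.14 = 392.59 kPa; surcharge term q·N_q = 16.511 × 1 = 16.511 kPa.
q_ult = 392.59 + 16.511 = 409.1 kPa.
q_all = 409.1 / 2.5 = 163.64 kPa.

q_all ≈ 164 kPa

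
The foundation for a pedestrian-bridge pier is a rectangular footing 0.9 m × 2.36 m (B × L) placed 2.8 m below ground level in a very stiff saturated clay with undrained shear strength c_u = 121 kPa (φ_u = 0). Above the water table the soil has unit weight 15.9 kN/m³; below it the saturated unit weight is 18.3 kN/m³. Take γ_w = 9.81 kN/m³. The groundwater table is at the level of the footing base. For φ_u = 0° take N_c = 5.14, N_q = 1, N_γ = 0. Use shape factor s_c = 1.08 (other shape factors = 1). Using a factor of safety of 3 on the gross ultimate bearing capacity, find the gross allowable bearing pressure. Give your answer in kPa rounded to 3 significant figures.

Effective surcharge at the founding depth q = γ·D_f = 15.9 × 2.8 = 44.52 kPa.
q_ult = c·N_c·s_c + q·N_q
     = 121 × 5.14 × 1.08 + 44.52 × 1
     = 671.7 + 44.52 = 716.22 kPa.
q_all = 716.22 / 3 = 238.74 kPa.

q_all ≈ 239 kPa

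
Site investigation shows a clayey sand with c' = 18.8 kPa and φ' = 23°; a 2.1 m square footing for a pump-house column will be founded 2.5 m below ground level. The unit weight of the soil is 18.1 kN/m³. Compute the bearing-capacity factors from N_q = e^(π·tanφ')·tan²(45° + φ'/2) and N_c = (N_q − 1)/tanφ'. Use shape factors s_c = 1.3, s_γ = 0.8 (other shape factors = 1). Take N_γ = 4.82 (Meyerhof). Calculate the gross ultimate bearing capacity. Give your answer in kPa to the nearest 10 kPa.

tan23° = 0.4245, so N_q = e^(π×0.4245)·tan²(56.5°) = 3.794 × 2.283 = 8.66.
N_c = (8.66 − 1)/tan23° = 18.05.
q = γ·D_f = 18.1 × 2.5 = 45.25 kPa.
c·N_c·s_c = 18.8 × 18.049 × 1.3 = 441.11 kPa
q·N_q = 45.25 × 8.6612 = 391.92 kPa
0.5·γ·B·N_γ·s_γ = 0.5 × 18.1 × 2.1 × 4.82 × 0.8 = 73.283 kPa
q_ult = 441.11 + 391.92 + 73.283 = 906.31 kPa.

q_ult ≈ 910 kPa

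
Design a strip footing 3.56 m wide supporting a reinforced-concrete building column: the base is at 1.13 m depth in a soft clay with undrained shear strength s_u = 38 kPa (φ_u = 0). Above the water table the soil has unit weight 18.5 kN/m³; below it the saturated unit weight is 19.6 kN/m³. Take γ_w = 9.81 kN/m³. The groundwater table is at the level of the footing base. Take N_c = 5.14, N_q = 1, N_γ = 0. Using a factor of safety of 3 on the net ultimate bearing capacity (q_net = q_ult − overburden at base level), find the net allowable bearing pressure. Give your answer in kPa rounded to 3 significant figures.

q = γ·D_f = 18.5 × 1.13 = 20.905 kPa.
c·N_c = 38 × 5.14 = 195.32 kPa
q·N_q = 20.905 × 1 = 20.905 kPa
q_ult = 195.32 + 20.905 = 216.22 kPa.
q_net = 216.22 − 20.905 = 195.32 kPa.
q_all(net) = 195.32 / 3 = 65.107 kPa.

q_all(net) ≈ 65.1 kPa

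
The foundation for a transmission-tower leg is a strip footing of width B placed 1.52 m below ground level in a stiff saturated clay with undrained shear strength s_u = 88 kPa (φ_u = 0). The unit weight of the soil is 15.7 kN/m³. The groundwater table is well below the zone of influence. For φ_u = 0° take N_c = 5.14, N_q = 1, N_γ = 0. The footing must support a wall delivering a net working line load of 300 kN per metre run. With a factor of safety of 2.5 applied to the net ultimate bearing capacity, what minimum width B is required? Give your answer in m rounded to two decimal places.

B = 1.66 m

Overburden at base level: q = 15.7 × 1.52 = 23.864 kPa.
Cohesion term c·N_c = 88 × 5.14 = 452.32 kPa; surcharge term q·N_q = 23.864 × 1 = 23.864 kPa.
q_ult = 452.32 + 23.864 = 476.18 kPa.
For φ = 0 the ½γBN_γ term vanishes, so q_ult is independent of B. q_net = 476.18 − 23.864 = 452.32 kPa; q_all(net) = 452.32/2.5 = 180.93 kPa.
Required width B = w / q_all(net) = 300 / 180.93 = 1.658 m.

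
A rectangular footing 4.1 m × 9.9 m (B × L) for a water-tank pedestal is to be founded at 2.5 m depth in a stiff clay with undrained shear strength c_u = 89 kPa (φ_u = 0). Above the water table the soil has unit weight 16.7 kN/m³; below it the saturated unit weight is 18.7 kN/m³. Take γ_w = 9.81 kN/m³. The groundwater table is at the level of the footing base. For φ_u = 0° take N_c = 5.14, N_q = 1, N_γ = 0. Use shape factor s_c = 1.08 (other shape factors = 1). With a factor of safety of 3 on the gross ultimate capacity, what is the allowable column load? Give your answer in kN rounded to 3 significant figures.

Effective surcharge at the founding depth q = γ·D_f = 16.7 × 2.5 = 41.75 kPa.
q_ult = c·N_c·s_c + q·N_q
     = 89 × 5.14 × 1.08 + 41.75 × 1
     = 494.06 + 41.75 = 535.81 kPa.
Gross allowable pressure q_all = 535.81 / 3 = 178.6 kPa.
Footing area = 40.59 m², so allowable column load = 178.6 × 40.59 = 7249.5 kN.

P_all ≈ 7250 kN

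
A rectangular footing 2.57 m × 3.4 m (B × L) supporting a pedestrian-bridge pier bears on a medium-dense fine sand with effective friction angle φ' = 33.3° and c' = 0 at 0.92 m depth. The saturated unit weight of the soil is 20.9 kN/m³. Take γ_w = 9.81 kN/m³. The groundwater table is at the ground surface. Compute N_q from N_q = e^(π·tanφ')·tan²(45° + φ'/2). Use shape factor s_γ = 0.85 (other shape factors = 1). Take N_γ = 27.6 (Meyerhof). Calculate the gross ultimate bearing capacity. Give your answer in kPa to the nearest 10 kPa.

q_ult ≈ 610 kPa

tan33.3° = 0.6569, so N_q = e^(π×0.6569)·tan²(61.65°) = 7.875 × 3.435 = 27.05.
Water table at ground surface, so effective unit weight γ' = 20.9 − 9.81 = 11.09 kN/m³ is used throughout; overburden q = 11.09 × 0.92 = 10.203 kPa; the same γ' applies in the ½γBN_γ term.
Surcharge term q·N_q = 10.203 × 27.048 = 275.96 kPa; self-weight term 0.5·γ·B·N_γ·s_γ = 0.5 × 11.09 × 2.57 × 27.6 × 0.85 = 334.32 kPa.
q_ult = 275.96 + 334.32 = 610.28 kPa.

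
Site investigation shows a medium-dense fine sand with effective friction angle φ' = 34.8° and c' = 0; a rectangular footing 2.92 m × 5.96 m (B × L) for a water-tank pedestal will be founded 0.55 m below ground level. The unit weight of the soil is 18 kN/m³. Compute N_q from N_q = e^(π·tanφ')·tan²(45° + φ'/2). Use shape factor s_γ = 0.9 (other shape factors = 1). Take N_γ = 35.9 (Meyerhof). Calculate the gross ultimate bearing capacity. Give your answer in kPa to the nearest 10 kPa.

q_ult ≈ 1170 kPa

tan34.8° = 0.695, so N_q = e^(π×0.695)·tan²(62.4°) = 8.877 × 3.659 = 32.48.
Effective surcharge at the founding depth q = γ·D_f = 18 × 0.55 = 9.9 kPa.
q_ult = q·N_q + 0.5·γ·B·N_γ·s_γ
     = 9.9 × 32.48 + 0.5 × 18 × 2.92 × 35.9 × 0.9
     = 321.55 + 849.11 = 1170.7 kPa.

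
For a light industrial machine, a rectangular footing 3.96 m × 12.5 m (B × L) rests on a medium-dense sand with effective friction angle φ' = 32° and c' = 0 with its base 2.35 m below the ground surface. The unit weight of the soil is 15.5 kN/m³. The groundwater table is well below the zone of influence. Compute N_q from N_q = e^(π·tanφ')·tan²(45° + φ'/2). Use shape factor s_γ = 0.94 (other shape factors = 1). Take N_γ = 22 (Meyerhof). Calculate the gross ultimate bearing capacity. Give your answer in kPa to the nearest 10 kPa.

q_ult ≈ 1480 kPa

tan32° = 0.6249, so N_q = e^(π×0.6249)·tan²(61°) = 7.121 × 3.255 = 23.18.
q = γ·D_f = 15.5 × 2.35 = 36.425 kPa.
q·N_q = 36.425 × 23.177 = 844.21 kPa
0.5·γ·B·N_γ·s_γ = 0.5 × 15.5 × 3.96 × 22 × 0.94 = 634.67 kPa
q_ult = 844.21 + 634.67 = 1478.9 kPa.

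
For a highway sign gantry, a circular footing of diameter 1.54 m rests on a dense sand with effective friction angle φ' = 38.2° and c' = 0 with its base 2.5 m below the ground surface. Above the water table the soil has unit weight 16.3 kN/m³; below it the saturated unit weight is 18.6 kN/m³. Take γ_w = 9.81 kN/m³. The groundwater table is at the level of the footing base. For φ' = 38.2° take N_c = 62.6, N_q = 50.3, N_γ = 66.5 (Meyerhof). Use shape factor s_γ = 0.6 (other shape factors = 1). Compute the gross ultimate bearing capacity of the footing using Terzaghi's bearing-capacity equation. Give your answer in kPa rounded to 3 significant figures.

Effective surcharge at the founding depth q = γ·D_f = 16.3 × 2.5 = 40.75 kPa.
The water table coincides with the base, so in the self-weight term γ → γ' = 8.79 kN/m³.
q_ult = q·N_q + 0.5·γ·B·N_γ·s_γ
     = 40.75 × 50.3 + 0.5 × 8.79 × 1.54 × 66.5 × 0.6
     = 2049.7 + 270.06 = 2319.8 kPa.

q_ult ≈ 2320 kPa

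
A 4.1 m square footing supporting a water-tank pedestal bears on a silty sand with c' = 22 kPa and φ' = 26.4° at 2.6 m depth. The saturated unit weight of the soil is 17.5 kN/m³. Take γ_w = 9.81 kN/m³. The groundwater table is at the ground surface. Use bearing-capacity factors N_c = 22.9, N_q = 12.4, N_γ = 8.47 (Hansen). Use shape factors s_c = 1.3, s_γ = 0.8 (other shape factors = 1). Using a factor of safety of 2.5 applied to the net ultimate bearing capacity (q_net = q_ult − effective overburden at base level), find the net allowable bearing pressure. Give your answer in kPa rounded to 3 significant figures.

With the water table at the surface the whole profile is submerged: γ' = 17.5 − 9.81 = 7.69 kN/m³, so q = γ'·D_f = 19.994 kPa; the same γ' applies in the ½γBN_γ term.
q_ult = c·N_c·s_c + q·N_q + 0.5·γ·B·N_γ·s_γ
     = 22 × 22.9 × 1.3 + 19.994 × 12.4 + 0.5 × 7.69 × 4.1 × 8.47 × 0.8
     = 654.94 + 247.93 + 106.82 = 1009.7 kPa.
Net ultimate: q_net = 1009.7 − 19.994 = 989.69 kPa.
q_all(net) = 989.69 / 2.5 = 395.88 kPa.

q_all(net) ≈ 396 kPa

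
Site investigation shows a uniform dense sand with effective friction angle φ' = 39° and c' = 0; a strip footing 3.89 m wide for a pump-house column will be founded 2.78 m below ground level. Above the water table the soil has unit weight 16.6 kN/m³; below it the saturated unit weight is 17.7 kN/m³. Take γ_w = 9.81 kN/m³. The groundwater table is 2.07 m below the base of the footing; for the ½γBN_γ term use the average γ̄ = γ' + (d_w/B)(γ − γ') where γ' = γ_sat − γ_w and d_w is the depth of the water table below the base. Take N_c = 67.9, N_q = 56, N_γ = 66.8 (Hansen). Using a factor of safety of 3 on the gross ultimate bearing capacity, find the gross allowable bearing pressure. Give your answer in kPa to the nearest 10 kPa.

q_all ≈ 1400 kPa

Effective surcharge at the founding depth q = γ·D_f = 16.6 × 2.78 = 46.148 kPa.
With d_w = 2.07 m < B, γ̄ = 7.89 + (2.07/3.89) × (16.6 − 7.89) = 12.525 kN/m³.
q_ult = q·N_q + 0.5·γ·B·N_γ
     = 46.148 × 56 + 0.5 × 12.525 × 3.89 × 66.8
     = 2584.3 + 1627.3 = 4211.6 kPa.
q_all = 4211.6 / 3 = 1403.9 kPa.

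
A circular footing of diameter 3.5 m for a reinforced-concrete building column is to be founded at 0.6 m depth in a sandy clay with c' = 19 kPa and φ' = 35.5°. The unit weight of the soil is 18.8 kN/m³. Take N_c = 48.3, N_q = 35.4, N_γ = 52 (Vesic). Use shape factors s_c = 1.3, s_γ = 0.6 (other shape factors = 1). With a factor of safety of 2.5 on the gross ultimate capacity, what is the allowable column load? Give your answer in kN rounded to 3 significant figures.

q = γ·D_f = 18.8 × 0.6 = 11.28 kPa.
c·N_c·s_c = 19 × 48.3 × 1.3 = 1193 kPa
q·N_q = 11.28 × 35.4 = 399.31 kPa
0.5·γ·B·N_γ·s_γ = 0.5 × 18.8 × 3.5 × 52 × 0.6 = 1026.5 kPa
q_ult = 1193 + 399.31 + 1026.5 = 2618.8 kPa.
Gross allowable pressure q_all = 2618.8 / 2.5 = 1047.5 kPa.
Footing area = 9.6211 m², so allowable column load = 1047.5 × 9.6211 = 10078 kN.

P_all ≈ 10100 kN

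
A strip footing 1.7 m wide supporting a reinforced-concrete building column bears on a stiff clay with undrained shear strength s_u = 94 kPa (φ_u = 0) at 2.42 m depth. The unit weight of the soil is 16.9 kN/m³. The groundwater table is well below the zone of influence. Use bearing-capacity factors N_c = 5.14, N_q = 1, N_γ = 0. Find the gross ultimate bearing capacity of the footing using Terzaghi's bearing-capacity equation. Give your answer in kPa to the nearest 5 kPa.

q_ult ≈ 525 kPa

Effective surcharge at the founding depth q = γ·D_f = 16.9 × 2.42 = 40.898 kPa.
q_ult = c·N_c + q·N_q
     = 94 × 5.14 + 40.898 × 1
     = 483.16 + 40.898 = 524.06 kPa.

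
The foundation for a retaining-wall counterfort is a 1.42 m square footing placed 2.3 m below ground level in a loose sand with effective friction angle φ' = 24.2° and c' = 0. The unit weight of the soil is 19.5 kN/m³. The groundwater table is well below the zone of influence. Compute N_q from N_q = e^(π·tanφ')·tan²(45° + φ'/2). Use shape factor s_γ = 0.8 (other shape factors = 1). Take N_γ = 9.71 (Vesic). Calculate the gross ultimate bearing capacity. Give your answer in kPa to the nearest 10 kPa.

q_ult ≈ 550 kPa

tan24.2° = 0.4494, so N_q = e^(π×0.4494)·tan²(57.1°) = 4.104 × 2.389 = 9.81.
Overburden at base level: q = 19.5 × 2.3 = 44.85 kPa.
Surcharge term q·N_q = 44.85 × 9.8053 = 439.77 kPa; self-weight term 0.5·γ·B·N_γ·s_γ = 0.5 × 19.5 × 1.42 × 9.71 × 0.8 = 107.55 kPa.
q_ult = 439.77 + 107.55 = 547.32 kPa.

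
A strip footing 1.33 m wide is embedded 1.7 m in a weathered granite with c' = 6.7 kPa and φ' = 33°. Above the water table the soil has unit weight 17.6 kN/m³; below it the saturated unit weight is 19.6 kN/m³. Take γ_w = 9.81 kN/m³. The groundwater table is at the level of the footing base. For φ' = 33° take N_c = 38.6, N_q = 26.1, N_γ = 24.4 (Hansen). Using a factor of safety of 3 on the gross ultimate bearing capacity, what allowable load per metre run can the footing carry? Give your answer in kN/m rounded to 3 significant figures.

≈ 531 kN/m

q = γ·D_f = 17.6 × 1.7 = 29.92 kPa.
For the ½γBN_γ term take γ' = 19.6 − 9.81 = 9.79 kN/m³ (soil below base is submerged).
c·N_c = 6.7 × 38.6 = 258.62 kPa
q·N_q = 29.92 × 26.1 = 780.91 kPa
0.5·γ·B·N_γ = 0.5 × 9.79 × 1.33 × 24.4 = 158.85 kPa
q_ult = 258.62 + 780.91 + 158.85 = 1198.4 kPa.
Gross allowable pressure q_all = 1198.4 / 3 = 399.46 kPa.
Allowable wall load = q_all × B = 399.46 × 1.33 = 531.28 kN per metre run.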